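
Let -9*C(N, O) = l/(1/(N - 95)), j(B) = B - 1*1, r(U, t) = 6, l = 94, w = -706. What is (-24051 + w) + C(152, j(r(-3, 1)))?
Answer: -76057/3 ≈ -25352.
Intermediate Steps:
j(B) = -1 + B (j(B) = B - 1 = -1 + B)
C(N, O) = 8930/9 - 94*N/9 (C(N, O) = -94/(9*(1/(N - 95))) = -94/(9*(1/(-95 + N))) = -94*(-95 + N)/9 = -(-8930 + 94*N)/9 = 8930/9 - 94*N/9)
(-24051 + w) + C(152, j(r(-3, 1))) = (-24051 - 706) + (8930/9 - 94/9*152) = -24757 + (8930/9 - 14288/9) = -24757 - 1786/3 = -76057/3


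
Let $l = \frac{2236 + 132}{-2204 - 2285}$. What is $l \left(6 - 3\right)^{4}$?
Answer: $- \frac{191808}{4489} \approx -42.728$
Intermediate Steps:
$l = - \frac{2368}{4489}$ ($l = \frac{2368}{-4489} = 2368 \left(- \frac{1}{4489}\right) = - \frac{2368}{4489} \approx -0.52751$)
$l \left(6 - 3\right)^{4} = - \frac{2368 \left(6 - 3\right)^{4}}{4489} = - \frac{2368 \cdot 3^{4}}{4489} = \left(- \frac{2368}{4489}\right) 81 = - \frac{191808}{4489}$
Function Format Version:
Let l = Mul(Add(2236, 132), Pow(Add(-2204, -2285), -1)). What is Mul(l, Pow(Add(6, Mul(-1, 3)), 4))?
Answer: Rational(-191808, 4489) ≈ -42.728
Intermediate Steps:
l = Rational(-2368, 4489) (l = Mul(2368, Pow(-4489, -1)) = Mul(2368, Rational(-1, 4489)) = Rational(-2368, 4489) ≈ -0.52751)
Mul(l, Pow(Add(6, Mul(-1, 3)), 4)) = Mul(Rational(-2368, 4489), Pow(Add(6, Mul(-1, 3)), 4)) = Mul(Rational(-2368, 4489), Pow(Add(6, -3), 4)) = Mul(Rational(-2368, 4489), Pow(3, 4)) = Mul(Rational(-2368, 4489), 81) = Rational(-191808, 4489)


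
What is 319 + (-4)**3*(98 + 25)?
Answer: -7553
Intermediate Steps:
319 + (-4)**3*(98 + 25) = 319 - 64*123 = 319 - 7872 = -7553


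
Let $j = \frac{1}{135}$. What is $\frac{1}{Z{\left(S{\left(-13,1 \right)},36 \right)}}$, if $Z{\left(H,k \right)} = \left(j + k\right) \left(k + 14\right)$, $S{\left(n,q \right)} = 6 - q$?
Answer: $\frac{27}{48610} \approx 0.00055544$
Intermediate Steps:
$j = \frac{1}{135} \approx 0.0074074$
$Z{\left(H,k \right)} = \left(14 + k\right) \left(\frac{1}{135} + k\right)$ ($Z{\left(H,k \right)} = \left(\frac{1}{135} + k\right) \left(k + 14\right) = \left(\frac{1}{135} + k\right) \left(14 + k\right) = \left(14 + k\right) \left(\frac{1}{135} + k\right)$)
$\frac{1}{Z{\left(S{\left(-13,1 \right)},36 \right)}} = \frac{1}{\frac{14}{135} + 36^{2} + \frac{1891}{135} \cdot 36} = \frac{1}{\frac{14}{135} + 1296 + \frac{7564}{15}} = \frac{1}{\frac{48610}{27}} = \frac{27}{48610}$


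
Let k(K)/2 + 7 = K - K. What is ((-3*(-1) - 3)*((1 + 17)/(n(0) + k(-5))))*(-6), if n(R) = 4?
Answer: 0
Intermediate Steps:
k(K) = -14 (k(K) = -14 + 2*(K - K) = -14 + 2*0 = -14 + 0 = -14)
((-3*(-1) - 3)*((1 + 17)/(n(0) + k(-5))))*(-6) = ((-3*(-1) - 3)*((1 + 17)/(4 - 14)))*(-6) = ((3 - 3)*(18/(-10)))*(-6) = (0*(18*(-⅒)))*(-6) = (0*(-9/5))*(-6) = 0*(-6) = 0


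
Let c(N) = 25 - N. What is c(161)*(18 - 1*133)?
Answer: 15640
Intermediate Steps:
c(161)*(18 - 1*133) = (25 - 1*161)*(18 - 1*133) = (25 - 161)*(18 - 133) = -136*(-115) = 15640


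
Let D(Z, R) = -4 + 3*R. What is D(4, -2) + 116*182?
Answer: 21102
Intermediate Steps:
D(4, -2) + 116*182 = (-4 + 3*(-2)) + 116*182 = (-4 - 6) + 21112 = -10 + 21112 = 21102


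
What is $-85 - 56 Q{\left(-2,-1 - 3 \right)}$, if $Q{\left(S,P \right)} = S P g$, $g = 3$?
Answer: $-1429$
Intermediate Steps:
$Q{\left(S,P \right)} = 3 P S$ ($Q{\left(S,P \right)} = S P 3 = P S 3 = 3 P S$)
$-85 - 56 Q{\left(-2,-1 - 3 \right)} = -85 - 56 \cdot 3 \left(-1 - 3\right) \left(-2\right) = -85 - 56 \cdot 3 \left(-4\right) \left(-2\right) = -85 - 1344 = -1429$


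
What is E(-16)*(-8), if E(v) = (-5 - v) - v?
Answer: -216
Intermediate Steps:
E(v) = -5 - 2*v
E(-16)*(-8) = (-5 - 2*(-16))*(-8) = (-5 + 32)*(-8) = 27*(-8) = -216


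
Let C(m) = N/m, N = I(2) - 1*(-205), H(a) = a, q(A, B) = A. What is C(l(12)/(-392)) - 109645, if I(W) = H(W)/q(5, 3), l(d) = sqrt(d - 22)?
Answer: -109645 + 201292*I*sqrt(10)/25 ≈ -1.0965e+5 + 25462.0*I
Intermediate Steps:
l(d) = sqrt(-22 + d)
I(W) = W/5
N = 1027/5 (N = (1/5)*2 - 1*(-205) = 2/5 + 205 = 1027/5 ≈ 205.40)
C(m) = 1027/(5*m)
C(l(12)/(-392)) - 109645 = 1027/(5*((sqrt(-22 + 12)/(-392)))) - 109645 = 1027/(5*((sqrt(-10)*(-1/392)))) - 109645 = 1027/(5*(((I*sqrt(10))*(-1/392)))) - 109645 = 1027/(5*((-I*sqrt(10)/392))) - 109645 = 1027*(196*I*sqrt(10)/5)/5 - 109645 = 201292*I*sqrt(10)/25 - 109645 = -109645 + 201292*I*sqrt(10)/25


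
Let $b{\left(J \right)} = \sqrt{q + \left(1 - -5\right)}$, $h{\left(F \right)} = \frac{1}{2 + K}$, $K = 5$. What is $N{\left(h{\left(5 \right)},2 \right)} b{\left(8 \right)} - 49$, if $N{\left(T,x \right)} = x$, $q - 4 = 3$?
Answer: $-49 + 2 \sqrt{13} \approx -41.789$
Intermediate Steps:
$q = 7$ ($q = 4 + 3 = 7$)
$h{\left(F \right)} = \frac{1}{7}$ ($h{\left(F \right)} = \frac{1}{2 + 5} = \frac{1}{7}$)
$b{\left(J \right)} = \sqrt{13}$ ($b{\left(J \right)} = \sqrt{7 + \left(1 - -5\right)} = \sqrt{7 + \left(1 + 5\right)} = \sqrt{7 + 6} = \sqrt{13}$)
$N{\left(h{\left(5 \right)},2 \right)} b{\left(8 \right)} - 49 = 2 \sqrt{13} - 49 = -49 + 2 \sqrt{13}$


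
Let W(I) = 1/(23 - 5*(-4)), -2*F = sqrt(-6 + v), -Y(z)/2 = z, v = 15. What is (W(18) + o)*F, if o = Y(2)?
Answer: 513/86 ≈ 5.9651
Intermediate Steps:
Y(z) = -2*z
o = -4 (o = -2*2 = -4)
F = -3/2 (F = -sqrt(-6 + 15)/2 = -sqrt(9)/2 = -1/2*3 = -3/2 ≈ -1.5000)
W(I) = 1/43 (W(I) = 1/(23 + 20) = 1/43)
(W(18) + o)*F = (1/43 - 4)*(-3/2) = -171/43*(-3/2) = 513/86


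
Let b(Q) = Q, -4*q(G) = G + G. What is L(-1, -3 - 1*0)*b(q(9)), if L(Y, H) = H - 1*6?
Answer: 81/2 ≈ 40.500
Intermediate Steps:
q(G) = -G/2 (q(G) = -(G + G)/4 = -G/2)
L(Y, H) = -6 + H (L(Y, H) = H - 6 = -6 + H)
L(-1, -3 - 1*0)*b(q(9)) = (-6 + (-3 - 1*0))*(-½*9) = (-6 + (-3 + 0))*(-9/2) = (-6 - 3)*(-9/2) = -9*(-9/2) = 81/2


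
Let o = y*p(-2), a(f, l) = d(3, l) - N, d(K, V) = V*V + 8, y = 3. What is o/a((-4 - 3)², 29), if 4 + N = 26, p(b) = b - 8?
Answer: -30/827 ≈ -0.036276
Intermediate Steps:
p(b) = -8 + b
d(K, V) = 8 + V² (d(K, V) = V² + 8 = 8 + V²)
N = 22 (N = -4 + 26 = 22)
a(f, l) = -14 + l² (a(f, l) = (8 + l²) - 1*22 = (8 + l²) - 22 = -14 + l²)
o = -30 (o = 3*(-8 - 2) = 3*(-10) = -30)
o/a((-4 - 3)², 29) = -30/(-14 + 29²) = -30/(-14 + 841) = -30/827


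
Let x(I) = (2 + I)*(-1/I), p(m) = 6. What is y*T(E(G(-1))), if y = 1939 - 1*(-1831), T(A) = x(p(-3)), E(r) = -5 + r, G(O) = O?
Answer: -15080/3 ≈ -5026.7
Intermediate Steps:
x(I) = -(2 + I)/I
T(A) = -4/3 (T(A) = (-2 - 1*6)/6 = (-2 - 6)/6 = (1/6)*(-8) = -4/3)
y = 3770 (y = 1939 + 1831 = 3770)
y*T(E(G(-1))) = 3770*(-4/3) = -15080/3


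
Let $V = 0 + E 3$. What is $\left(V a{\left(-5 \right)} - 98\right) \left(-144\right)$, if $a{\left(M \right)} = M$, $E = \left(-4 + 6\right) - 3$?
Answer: $11952$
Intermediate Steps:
$E = -1$ ($E = 2 - 3 = -1$)
$V = -3$ ($V = 0 - 3 = -3$)
$\left(V a{\left(-5 \right)} - 98\right) \left(-144\right) = \left(\left(-3\right) \left(-5\right) - 98\right) \left(-144\right) = \left(15 - 98\right) \left(-144\right) = \left(-83\right) \left(-144\right) = 11952$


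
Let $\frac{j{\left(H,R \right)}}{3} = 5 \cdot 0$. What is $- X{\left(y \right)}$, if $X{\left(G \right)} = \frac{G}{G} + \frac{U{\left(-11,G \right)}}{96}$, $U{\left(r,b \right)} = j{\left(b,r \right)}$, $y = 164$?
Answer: $-1$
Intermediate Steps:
$j{\left(H,R \right)} = 0$ ($j{\left(H,R \right)} = 3 \cdot 5 \cdot 0 = 3 \cdot 0 = 0$)
$U{\left(r,b \right)} = 0$
$X{\left(G \right)} = 1$ ($X{\left(G \right)} = \frac{G}{G} + \frac{0}{96} = 1 + 0 \cdot \frac{1}{96} = 1 + 0 = 1$)
$- X{\left(y \right)} = \left(-1\right) 1 = -1$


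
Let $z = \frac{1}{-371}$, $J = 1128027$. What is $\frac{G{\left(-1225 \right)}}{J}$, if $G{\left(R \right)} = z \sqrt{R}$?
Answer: $- \frac{5 i}{59785431} \approx - 8.3632 \cdot 10^{-8} i$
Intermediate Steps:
$z = - \frac{1}{371} \approx -0.0026954$
$G{\left(R \right)} = - \frac{\sqrt{R}}{371}$
$\frac{G{\left(-1225 \right)}}{J} = \frac{\left(- \frac{1}{371}\right) \sqrt{-1225}}{1128027} = - \frac{35 i}{371} \cdot \frac{1}{1128027} = - \frac{5 i}{53} \cdot \frac{1}{1128027} = - \frac{5 i}{59785431}$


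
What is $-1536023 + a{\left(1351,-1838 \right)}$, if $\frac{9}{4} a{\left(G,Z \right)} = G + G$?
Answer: $- \frac{13813399}{9} \approx -1.5348 \cdot 10^{6}$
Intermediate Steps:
$a{\left(G,Z \right)} = \frac{8 G}{9}$ ($a{\left(G,Z \right)} = \frac{4 \left(G + G\right)}{9} = \frac{4 \cdot 2 G}{9} = \frac{8 G}{9}$)
$-1536023 + a{\left(1351,-1838 \right)} = -1536023 + \frac{8}{9} \cdot 1351 = -1536023 + \frac{10808}{9} = - \frac{13813399}{9}$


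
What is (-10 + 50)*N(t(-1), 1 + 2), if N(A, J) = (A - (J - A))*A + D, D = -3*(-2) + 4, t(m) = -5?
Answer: 3000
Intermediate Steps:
D = 10 (D = 6 + 4 = 10)
N(A, J) = 10 + A*(-J + 2*A) (N(A, J) = (A - (J - A))*A + 10 = (A + (A - J))*A + 10 = (-J + 2*A)*A + 10 = A*(-J + 2*A) + 10 = 10 + A*(-J + 2*A))
(-10 + 50)*N(t(-1), 1 + 2) = (-10 + 50)*(10 + 2*(-5)² - 1*(-5)*(1 + 2)) = 40*(10 + 2*25 - 1*(-5)*3) = 40*(10 + 50 + 15) = 40*75 = 3000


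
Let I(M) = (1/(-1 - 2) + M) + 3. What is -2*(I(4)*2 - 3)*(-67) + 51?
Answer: 4307/3 ≈ 1435.7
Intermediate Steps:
I(M) = 8/3 + M (I(M) = (1/(-3) + M) + 3 = (-⅓ + M) + 3 = 8/3 + M)
-2*(I(4)*2 - 3)*(-67) + 51 = -2*((8/3 + 4)*2 - 3)*(-67) + 51 = -2*((20/3)*2 - 3)*(-67) + 51 = -2*(40/3 - 3)*(-67) + 51 = -2*31/3*(-67) + 51 = -62/3*(-67) + 51 = 4154/3 + 51 = 4307/3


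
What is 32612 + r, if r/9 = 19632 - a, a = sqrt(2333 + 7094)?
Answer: 209300 - 9*sqrt(9427) ≈ 2.0843e+5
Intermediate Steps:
a = sqrt(9427) ≈ 97.093
r = 176688 - 9*sqrt(9427) (r = 9*(19632 - sqrt(9427)) = 176688 - 9*sqrt(9427) ≈ 1.7581e+5)
32612 + r = 32612 + (176688 - 9*sqrt(9427)) = 209300 - 9*sqrt(9427)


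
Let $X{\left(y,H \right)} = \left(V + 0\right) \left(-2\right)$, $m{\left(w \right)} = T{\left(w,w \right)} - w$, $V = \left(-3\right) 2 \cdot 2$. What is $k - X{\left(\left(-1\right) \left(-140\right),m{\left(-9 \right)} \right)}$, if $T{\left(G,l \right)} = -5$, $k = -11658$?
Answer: $-11682$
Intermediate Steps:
$V = -12$ ($V = \left(-6\right) 2 = -12$)
$m{\left(w \right)} = -5 - w$
$X{\left(y,H \right)} = 24$ ($X{\left(y,H \right)} = \left(-12 + 0\right) \left(-2\right) = \left(-12\right) \left(-2\right) = 24$)
$k - X{\left(\left(-1\right) \left(-140\right),m{\left(-9 \right)} \right)} = -11658 - 24 = -11682$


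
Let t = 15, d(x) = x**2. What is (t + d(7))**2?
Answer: 4096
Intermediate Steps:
(t + d(7))**2 = (15 + 7**2)**2 = (15 + 49)**2 = 64**2 = 4096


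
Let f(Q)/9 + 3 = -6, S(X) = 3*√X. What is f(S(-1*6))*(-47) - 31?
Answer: 3776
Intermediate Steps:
f(Q) = -81 (f(Q) = -27 + 9*(-6) = -27 - 54 = -81)
f(S(-1*6))*(-47) - 31 = -81*(-47) - 31 = 3807 - 31 = 3776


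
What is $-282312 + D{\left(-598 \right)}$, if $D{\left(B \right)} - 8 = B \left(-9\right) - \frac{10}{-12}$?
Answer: $- \frac{1661527}{6} \approx -2.7692 \cdot 10^{5}$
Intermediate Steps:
$D{\left(B \right)} = \frac{53}{6} - 9 B$ ($D{\left(B \right)} = 8 + \left(B \left(-9\right) - \frac{10}{-12}\right) = 8 - \left(- \frac{5}{6} + 9 B\right) = \frac{53}{6} - 9 B$)
$-282312 + D{\left(-598 \right)} = -282312 + \left(\frac{53}{6} - -5382\right) = -282312 + \left(\frac{53}{6} + 5382\right) = -282312 + \frac{32345}{6} = - \frac{1661527}{6}$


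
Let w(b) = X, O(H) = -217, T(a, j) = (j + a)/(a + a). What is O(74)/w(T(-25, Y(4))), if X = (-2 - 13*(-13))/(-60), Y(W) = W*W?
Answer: 13020/167 ≈ 77.964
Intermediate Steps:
Y(W) = W²
T(a, j) = (a + j)/(2*a) (T(a, j) = (a + j)/((2*a)) = (a + j)*(1/(2*a)) = (a + j)/(2*a))
X = -167/60 (X = (-2 + 169)*(-1/60) = 167*(-1/60) = -167/60 ≈ -2.7833)
w(b) = -167/60
O(74)/w(T(-25, Y(4))) = -217/(-167/60) = -217*(-60/167) = 13020/167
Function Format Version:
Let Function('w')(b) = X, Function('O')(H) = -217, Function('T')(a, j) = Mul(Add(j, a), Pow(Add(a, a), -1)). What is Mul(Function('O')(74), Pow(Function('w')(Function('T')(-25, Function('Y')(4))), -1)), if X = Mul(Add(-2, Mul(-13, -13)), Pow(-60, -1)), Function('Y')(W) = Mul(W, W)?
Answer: Rational(13020, 167) ≈ 77.964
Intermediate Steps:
Function('Y')(W) = Pow(W, 2)
Function('T')(a, j) = Mul(Rational(1, 2), Pow(a, -1), Add(a, j)) (Function('T')(a, j) = Mul(Add(a, j), Pow(Mul(2, a), -1)) = Mul(Add(a, j), Mul(Rational(1, 2), Pow(a, -1))) = Mul(Rational(1, 2), Pow(a, -1), Add(a, j)))
X = Rational(-167, 60) (X = Mul(Add(-2, 169), Rational(-1, 60)) = Mul(167, Rational(-1, 60)) = Rational(-167, 60) ≈ -2.7833)
Function('w')(b) = Rational(-167, 60)
Mul(Function('O')(74), Pow(Function('w')(Function('T')(-25, Function('Y')(4))), -1)) = Mul(-217, Pow(Rational(-167, 60), -1)) = Mul(-217, Rational(-60, 167)) = Rational(13020, 167)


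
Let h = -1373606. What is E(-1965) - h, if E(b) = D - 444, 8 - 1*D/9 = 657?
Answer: 1367321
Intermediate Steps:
D = -5841 (D = 72 - 9*657 = 72 - 5913 = -5841)
E(b) = -6285 (E(b) = -5841 - 444 = -6285)
E(-1965) - h = -6285 - 1*(-1373606) = -6285 + 1373606 = 1367321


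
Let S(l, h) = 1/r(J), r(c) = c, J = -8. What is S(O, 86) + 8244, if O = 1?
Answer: 65951/8 ≈ 8243.9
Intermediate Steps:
S(l, h) = -1/8 (S(l, h) = 1/(-8) = -1/8)
S(O, 86) + 8244 = -1/8 + 8244 = 65951/8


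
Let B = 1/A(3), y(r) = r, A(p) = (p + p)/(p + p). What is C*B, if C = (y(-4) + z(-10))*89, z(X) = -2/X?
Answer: -1691/5 ≈ -338.20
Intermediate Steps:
A(p) = 1 (A(p) = (2*p)/((2*p)) = (2*p)*(1/(2*p)) = 1)
B = 1 (B = 1/1 = 1)
C = -1691/5 (C = (-4 - 2/(-10))*89 = (-4 - 2*(-1/10))*89 = (-4 + 1/5)*89 = -19/5*89 = -1691/5 ≈ -338.20)
C*B = -1691/5*1 = -1691/5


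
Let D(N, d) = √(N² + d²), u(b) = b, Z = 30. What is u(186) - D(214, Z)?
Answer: 186 - 2*√11674 ≈ -30.093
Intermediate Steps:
u(186) - D(214, Z) = 186 - √(214² + 30²) = 186 - √(45796 + 900) = 186 - √46696 = 186 - 2*√11674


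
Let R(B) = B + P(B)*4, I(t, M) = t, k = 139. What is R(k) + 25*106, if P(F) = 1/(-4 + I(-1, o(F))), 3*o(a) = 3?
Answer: 13941/5 ≈ 2788.2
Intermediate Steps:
o(a) = 1 (o(a) = (⅓)*3 = 1)
P(F) = -⅕ (P(F) = 1/(-4 - 1) = 1/(-5) = -⅕)
R(B) = -⅘ + B (R(B) = B - ⅕*4 = B - ⅘ = -⅘ + B)
R(k) + 25*106 = (-⅘ + 139) + 25*106 = 691/5 + 2650 = 13941/5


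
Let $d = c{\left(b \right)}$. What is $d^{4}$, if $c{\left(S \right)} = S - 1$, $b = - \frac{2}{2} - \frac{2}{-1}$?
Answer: $0$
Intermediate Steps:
$b = 1$ ($b = \left(-2\right) \frac{1}{2} - -2 = -1 + 2 = 1$)
$c{\left(S \right)} = -1 + S$
$d = 0$ ($d = -1 + 1 = 0$)
$d^{4} = 0^{4} = 0$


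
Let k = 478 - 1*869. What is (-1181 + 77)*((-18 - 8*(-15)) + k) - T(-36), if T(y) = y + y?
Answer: 319128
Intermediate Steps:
T(y) = 2*y
k = -391 (k = 478 - 869 = -391)
(-1181 + 77)*((-18 - 8*(-15)) + k) - T(-36) = (-1181 + 77)*((-18 - 8*(-15)) - 391) - 2*(-36) = -1104*((-18 + 120) - 391) - 1*(-72) = -1104*(102 - 391) + 72 = -1104*(-289) + 72 = 319056 + 72 = 319128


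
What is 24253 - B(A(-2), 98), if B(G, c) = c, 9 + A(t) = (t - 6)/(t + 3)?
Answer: 24155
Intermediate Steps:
A(t) = -9 + (-6 + t)/(3 + t) (A(t) = -9 + (t - 6)/(t + 3) = -9 + (-6 + t)/(3 + t))
24253 - B(A(-2), 98) = 24253 - 1*98 = 24253 - 98 = 24155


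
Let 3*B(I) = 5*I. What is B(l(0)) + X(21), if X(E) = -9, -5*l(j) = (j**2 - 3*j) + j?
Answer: -9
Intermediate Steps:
l(j) = -j**2/5 + 2*j/5 (l(j) = -((j**2 - 3*j) + j)/5 = -(j**2 - 2*j)/5 = -j**2/5 + 2*j/5)
B(I) = 5*I/3 (B(I) = (5*I)/3 = 5*I/3)
B(l(0)) + X(21) = 5*((1/5)*0*(2 - 1*0))/3 - 9 = 5*((1/5)*0*(2 + 0))/3 - 9 = 5*((1/5)*0*2)/3 - 9 = (5/3)*0 - 9 = 0 - 9 = -9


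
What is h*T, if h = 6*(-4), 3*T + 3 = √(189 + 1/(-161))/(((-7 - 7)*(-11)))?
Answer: 24 - 8*√1224727/12397 ≈ 23.286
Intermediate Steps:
T = -1 + √1224727/37191 (T = -1 + (√(189 + 1/(-161))/(((-7 - 7)*(-11))))/3 = -1 + (√(189 - 1/161)/((-14*(-11))))/3 = -1 + (√(30428/161)/154)/3 = -1 + ((2*√1224727/161)*(1/154))/3 = -1 + (√1224727/12397)/3 = -1 + √1224727/37191 ≈ -0.97024)
h = -24
h*T = -24*(-1 + √1224727/37191) = 24 - 8*√1224727/12397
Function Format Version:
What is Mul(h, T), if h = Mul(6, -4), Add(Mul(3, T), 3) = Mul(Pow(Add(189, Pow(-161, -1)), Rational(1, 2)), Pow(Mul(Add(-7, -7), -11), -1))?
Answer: Add(24, Mul(Rational(-8, 12397), Pow(1224727, Rational(1, 2)))) ≈ 23.286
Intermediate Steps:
T = Add(-1, Mul(Rational(1, 37191), Pow(1224727, Rational(1, 2)))) (T = Add(-1, Mul(Rational(1, 3), Mul(Pow(Add(189, Pow(-161, -1)), Rational(1, 2)), Pow(Mul(Add(-7, -7), -11), -1)))) = Add(-1, Mul(Rational(1, 3), Mul(Pow(Add(189, Rational(-1, 161)), Rational(1, 2)), Pow(Mul(-14, -11), -1)))) = Add(-1, Mul(Rational(1, 3), Mul(Pow(Rational(30428, 161), Rational(1, 2)), Pow(154, -1)))) = Add(-1, Mul(Rational(1, 3), Mul(Mul(Rational(2, 161), Pow(1224727, Rational(1, 2))), Rational(1, 154)))) = Add(-1, Mul(Rational(1, 3), Mul(Rational(1, 12397), Pow(1224727, Rational(1, 2))))) = Add(-1, Mul(Rational(1, 37191), Pow(1224727, Rational(1, 2)))) ≈ -0.97024)
h = -24
Mul(h, T) = Mul(-24, Add(-1, Mul(Rational(1, 37191), Pow(1224727, Rational(1, 2))))) = Add(24, Mul(Rational(-8, 12397), Pow(1224727, Rational(1, 2))))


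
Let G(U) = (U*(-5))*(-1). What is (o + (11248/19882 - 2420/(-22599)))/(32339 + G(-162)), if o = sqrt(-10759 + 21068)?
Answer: 151153996/7083199801611 + 13*sqrt(61)/31529 ≈ 0.0032417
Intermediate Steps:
G(U) = 5*U (G(U) = -5*U*(-1) = 5*U)
o = 13*sqrt(61) (o = sqrt(10309) = 13*sqrt(61) ≈ 101.53)
(o + (11248/19882 - 2420/(-22599)))/(32339 + G(-162)) = (13*sqrt(61) + (11248/19882 - 2420/(-22599)))/(32339 + 5*(-162)) = (13*sqrt(61) + (11248*(1/19882) - 2420*(-1/22599)))/(32339 - 810) = (13*sqrt(61) + (5624/9941 + 2420/22599))/31529 = (13*sqrt(61) + 151153996/224656659)*(1/31529) = (151153996/224656659 + 13*sqrt(61))*(1/31529) = 151153996/7083199801611 + 13*sqrt(61)/31529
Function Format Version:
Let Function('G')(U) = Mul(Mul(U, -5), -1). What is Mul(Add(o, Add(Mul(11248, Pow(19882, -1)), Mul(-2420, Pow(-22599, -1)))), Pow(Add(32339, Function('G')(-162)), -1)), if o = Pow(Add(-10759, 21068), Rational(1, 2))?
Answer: Add(Rational(151153996, 7083199801611), Mul(Rational(13, 31529), Pow(61, Rational(1, 2)))) ≈ 0.0032417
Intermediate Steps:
Function('G')(U) = Mul(5, U) (Function('G')(U) = Mul(Mul(-5, U), -1) = Mul(5, U))
o = Mul(13, Pow(61, Rational(1, 2))) (o = Pow(10309, Rational(1, 2)) = Mul(13, Pow(61, Rational(1, 2))) ≈ 101.53)
Mul(Add(o, Add(Mul(11248, Pow(19882, -1)), Mul(-2420, Pow(-22599, -1)))), Pow(Add(32339, Function('G')(-162)), -1)) = Mul(Add(Mul(13, Pow(61, Rational(1, 2))), Add(Mul(11248, Pow(19882, -1)), Mul(-2420, Pow(-22599, -1)))), Pow(Add(32339, Mul(5, -162)), -1)) = Mul(Add(Mul(13, Pow(61, Rational(1, 2))), Add(Mul(11248, Rational(1, 19882)), Mul(-2420, Rational(-1, 22599)))), Pow(Add(32339, -810), -1)) = Mul(Add(Mul(13, Pow(61, Rational(1, 2))), Add(Rational(5624, 9941), Rational(2420, 22599))), Pow(31529, -1)) = Mul(Add(Mul(13, Pow(61, Rational(1, 2))), Rational(151153996, 224656659)), Rational(1, 31529)) = Mul(Add(Rational(151153996, 224656659), Mul(13, Pow(61, Rational(1, 2)))), Rational(1, 31529)) = Add(Rational(151153996, 7083199801611), Mul(Rational(13, 31529), Pow(61, Rational(1, 2))))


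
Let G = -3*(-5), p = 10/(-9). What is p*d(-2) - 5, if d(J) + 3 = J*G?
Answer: 95/3 ≈ 31.667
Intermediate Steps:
p = -10/9 (p = 10*(-1/9) = -10/9 ≈ -1.1111)
G = 15
d(J) = -3 + 15*J (d(J) = -3 + J*15 = -3 + 15*J)
p*d(-2) - 5 = -10*(-3 + 15*(-2))/9 - 5 = -10*(-3 - 30)/9 - 5 = -10/9*(-33) - 5 = 110/3 - 5 = 95/3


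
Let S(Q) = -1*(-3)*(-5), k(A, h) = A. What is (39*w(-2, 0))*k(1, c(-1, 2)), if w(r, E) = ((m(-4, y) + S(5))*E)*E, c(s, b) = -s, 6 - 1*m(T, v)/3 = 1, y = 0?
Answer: 0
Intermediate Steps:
m(T, v) = 15 (m(T, v) = 18 - 3*1 = 18 - 3 = 15)
S(Q) = -15 (S(Q) = 3*(-5) = -15)
w(r, E) = 0 (w(r, E) = ((15 - 15)*E)*E = (0*E)*E = 0*E = 0)
(39*w(-2, 0))*k(1, c(-1, 2)) = (39*0)*1 = 0*1 = 0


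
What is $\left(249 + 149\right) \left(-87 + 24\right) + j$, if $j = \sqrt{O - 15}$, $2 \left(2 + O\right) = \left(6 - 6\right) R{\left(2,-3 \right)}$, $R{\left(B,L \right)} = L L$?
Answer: $-25074 + i \sqrt{17} \approx -25074.0 + 4.1231 i$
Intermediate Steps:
$R{\left(B,L \right)} = L^{2}$
$O = -2$ ($O = -2 + \frac{\left(6 - 6\right) \left(-3\right)^{2}}{2} = -2 + \frac{0 \cdot 9}{2} = -2 + \frac{1}{2} \cdot 0 = -2 + 0 = -2$)
$j = i \sqrt{17}$ ($j = \sqrt{-2 - 15} = \sqrt{-17} = i \sqrt{17} \approx 4.1231 i$)
$\left(249 + 149\right) \left(-87 + 24\right) + j = \left(249 + 149\right) \left(-87 + 24\right) + i \sqrt{17} = 398 \left(-63\right) + i \sqrt{17} = -25074 + i \sqrt{17}$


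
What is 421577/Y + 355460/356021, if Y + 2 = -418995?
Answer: -1153591497/149171730937 ≈ -0.0077333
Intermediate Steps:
Y = -418997 (Y = -2 - 418995 = -418997)
421577/Y + 355460/356021 = 421577/(-418997) + 355460/356021 = 421577*(-1/418997) + 355460*(1/356021) = -421577/418997 + 355460/356021 = -1153591497/149171730937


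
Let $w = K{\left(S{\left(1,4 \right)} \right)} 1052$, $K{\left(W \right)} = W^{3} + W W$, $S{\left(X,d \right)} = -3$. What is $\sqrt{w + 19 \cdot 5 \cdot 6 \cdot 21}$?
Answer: $9 i \sqrt{86} \approx 83.463 i$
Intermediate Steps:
$K{\left(W \right)} = W^{2} + W^{3}$ ($K{\left(W \right)} = W^{3} + W^{2} = W^{2} + W^{3}$)
$w = -18936$ ($w = \left(-3\right)^{2} \left(1 - 3\right) 1052 = 9 \left(-2\right) 1052 = \left(-18\right) 1052 = -18936$)
$\sqrt{w + 19 \cdot 5 \cdot 6 \cdot 21} = \sqrt{-18936 + 19 \cdot 5 \cdot 6 \cdot 21} = \sqrt{-18936 + 19 \cdot 30 \cdot 21} = \sqrt{-18936 + 570 \cdot 21} = \sqrt{-18936 + 11970} = \sqrt{-6966} = 9 i \sqrt{86}$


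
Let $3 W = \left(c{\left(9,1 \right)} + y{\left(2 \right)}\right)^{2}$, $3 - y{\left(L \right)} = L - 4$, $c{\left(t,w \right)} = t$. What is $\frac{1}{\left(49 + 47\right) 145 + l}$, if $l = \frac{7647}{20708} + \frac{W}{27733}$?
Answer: $\frac{1722884892}{23983197978161} \approx 7.1837 \cdot 10^{-5}$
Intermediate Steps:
$y{\left(L \right)} = 7 - L$ ($y{\left(L \right)} = 3 - \left(L - 4\right) = 3 - \left(-4 + L\right) = 7 - L$)
$W = \frac{196}{3}$ ($W = \frac{\left(9 + \left(7 - 2\right)\right)^{2}}{3} = \frac{\left(9 + 5\right)^{2}}{3} = \frac{14^{2}}{3} = \frac{1}{3} \cdot 196 = \frac{196}{3} \approx 65.333$)
$l = \frac{640281521}{1722884892}$ ($l = \frac{7647}{20708} + \frac{196}{3 \cdot 27733} = 7647 \cdot \frac{1}{20708} + \frac{196}{3} \cdot \frac{1}{27733} = \frac{7647}{20708} + \frac{196}{83199} = \frac{640281521}{1722884892} \approx 0.37163$)
$\frac{1}{\left(49 + 47\right) 145 + l} = \frac{1}{\left(49 + 47\right) 145 + \frac{640281521}{1722884892}} = \frac{1}{96 \cdot 145 + \frac{640281521}{1722884892}} = \frac{1}{13920 + \frac{640281521}{1722884892}} = \frac{1}{\frac{23983197978161}{1722884892}} = \frac{1722884892}{23983197978161}$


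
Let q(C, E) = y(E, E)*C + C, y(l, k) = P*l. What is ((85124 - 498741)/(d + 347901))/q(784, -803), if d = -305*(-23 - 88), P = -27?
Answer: -413617/6489351136128 ≈ -6.3738e-8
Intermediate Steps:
y(l, k) = -27*l
d = 33855 (d = -305*(-111) = 33855)
q(C, E) = C - 27*C*E (q(C, E) = (-27*E)*C + C = -27*C*E + C = C - 27*C*E)
((85124 - 498741)/(d + 347901))/q(784, -803) = ((85124 - 498741)/(33855 + 347901))/((784*(1 - 27*(-803)))) = (-413617/381756)/((784*(1 + 21681))) = (-413617*1/381756)/((784*21682)) = -413617/381756/16998688 = -413617/381756*1/16998688 = -413617/6489351136128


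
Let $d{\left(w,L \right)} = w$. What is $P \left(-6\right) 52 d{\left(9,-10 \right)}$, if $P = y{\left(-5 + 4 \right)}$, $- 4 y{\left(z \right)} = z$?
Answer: $-702$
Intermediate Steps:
$y{\left(z \right)} = - \frac{z}{4}$
$P = \frac{1}{4}$ ($P = - \frac{-5 + 4}{4} = \left(- \frac{1}{4}\right) \left(-1\right) = \frac{1}{4} \approx 0.25$)
$P \left(-6\right) 52 d{\left(9,-10 \right)} = \frac{1}{4} \left(-6\right) 52 \cdot 9 = \left(- \frac{3}{2}\right) 52 \cdot 9 = \left(-78\right) 9 = -702$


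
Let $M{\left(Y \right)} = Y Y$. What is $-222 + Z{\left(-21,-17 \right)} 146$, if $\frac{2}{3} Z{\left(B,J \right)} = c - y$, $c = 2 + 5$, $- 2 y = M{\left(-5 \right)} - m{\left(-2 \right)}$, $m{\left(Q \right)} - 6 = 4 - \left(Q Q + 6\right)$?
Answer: $\frac{8097}{2} \approx 4048.5$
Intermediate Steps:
$m{\left(Q \right)} = 4 - Q^{2}$ ($m{\left(Q \right)} = 6 - \left(2 + Q Q\right) = 6 - \left(2 + Q^{2}\right) = 4 - Q^{2}$)
$M{\left(Y \right)} = Y^{2}$
$y = - \frac{25}{2}$ ($y = - \frac{\left(-5\right)^{2} - \left(4 - \left(-2\right)^{2}\right)}{2} = - \frac{25 - \left(4 - 4\right)}{2} = - \frac{25 - 0}{2} = - \frac{25 + 0}{2} = \left(- \frac{1}{2}\right) 25 = - \frac{25}{2} \approx -12.5$)
$c = 7$
$Z{\left(B,J \right)} = \frac{117}{4}$ ($Z{\left(B,J \right)} = \frac{3 \left(7 - - \frac{25}{2}\right)}{2} = \frac{3 \left(7 + \frac{25}{2}\right)}{2} = \frac{3}{2} \cdot \frac{39}{2} = \frac{117}{4}$)
$-222 + Z{\left(-21,-17 \right)} 146 = -222 + \frac{117}{4} \cdot 146 = -222 + \frac{8541}{2} = \frac{8097}{2}$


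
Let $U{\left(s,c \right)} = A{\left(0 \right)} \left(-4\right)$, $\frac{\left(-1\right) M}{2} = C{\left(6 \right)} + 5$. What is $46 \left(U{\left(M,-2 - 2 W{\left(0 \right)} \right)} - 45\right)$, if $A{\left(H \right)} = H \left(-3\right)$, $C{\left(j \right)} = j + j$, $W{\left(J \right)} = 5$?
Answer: $-2070$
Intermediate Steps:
$C{\left(j \right)} = 2 j$
$M = -34$ ($M = - 2 \left(2 \cdot 6 + 5\right) = - 2 \left(12 + 5\right) = \left(-2\right) 17 = -34$)
$A{\left(H \right)} = - 3 H$
$U{\left(s,c \right)} = 0$ ($U{\left(s,c \right)} = \left(-3\right) 0 \left(-4\right) = 0 \left(-4\right) = 0$)
$46 \left(U{\left(M,-2 - 2 W{\left(0 \right)} \right)} - 45\right) = 46 \left(0 - 45\right) = 46 \left(-45\right) = -2070$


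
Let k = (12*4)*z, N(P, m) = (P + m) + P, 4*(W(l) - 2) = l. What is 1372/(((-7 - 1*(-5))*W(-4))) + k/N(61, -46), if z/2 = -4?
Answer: -13130/19 ≈ -691.05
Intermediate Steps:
z = -8 (z = 2*(-4) = -8)
W(l) = 2 + l/4
N(P, m) = m + 2*P
k = -384 (k = (12*4)*(-8) = 48*(-8) = -384)
1372/(((-7 - 1*(-5))*W(-4))) + k/N(61, -46) = 1372/(((-7 - 1*(-5))*(2 + (¼)*(-4)))) - 384/(-46 + 2*61) = 1372/(((-7 + 5)*(2 - 1))) - 384/(-46 + 122) = 1372/((-2*1)) - 384/76 = 1372/(-2) - 384*1/76 = 1372*(-½) - 96/19 = -686 - 96/19 = -13130/19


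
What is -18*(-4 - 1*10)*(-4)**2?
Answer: 4032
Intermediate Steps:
-18*(-4 - 1*10)*(-4)**2 = -18*(-4 - 10)*16 = -18*(-14)*16 = 252*16 = 4032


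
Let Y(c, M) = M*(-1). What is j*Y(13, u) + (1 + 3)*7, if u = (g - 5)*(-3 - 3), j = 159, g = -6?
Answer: -10466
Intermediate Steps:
u = 66 (u = (-6 - 5)*(-3 - 3) = -11*(-6) = 66)
Y(c, M) = -M
j*Y(13, u) + (1 + 3)*7 = 159*(-1*66) + (1 + 3)*7 = 159*(-66) + 4*7 = -10494 + 28 = -10466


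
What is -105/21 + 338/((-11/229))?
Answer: -77457/11 ≈ -7041.5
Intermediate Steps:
-105/21 + 338/((-11/229)) = -105*1/21 + 338/((-11*1/229)) = -5 + 338/(-11/229) = -5 + 338*(-229/11) = -5 - 77402/11 = -77457/11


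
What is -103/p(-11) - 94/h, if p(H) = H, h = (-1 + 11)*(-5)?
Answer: 3092/275 ≈ 11.244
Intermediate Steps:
h = -50 (h = 10*(-5) = -50)
-103/p(-11) - 94/h = -103/(-11) - 94/(-50) = -103*(-1/11) - 94*(-1/50) = 103/11 + 47/25 = 3092/275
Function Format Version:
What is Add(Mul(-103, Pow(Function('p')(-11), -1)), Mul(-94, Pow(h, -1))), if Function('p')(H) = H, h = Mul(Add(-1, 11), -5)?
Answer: Rational(3092, 275) ≈ 11.244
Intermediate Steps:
h = -50 (h = Mul(10, -5) = -50)
Add(Mul(-103, Pow(Function('p')(-11), -1)), Mul(-94, Pow(h, -1))) = Add(Mul(-103, Pow(-11, -1)), Mul(-94, Pow(-50, -1))) = Add(Mul(-103, Rational(-1, 11)), Mul(-94, Rational(-1, 50))) = Add(Rational(103, 11), Rational(47, 25)) = Rational(3092, 275)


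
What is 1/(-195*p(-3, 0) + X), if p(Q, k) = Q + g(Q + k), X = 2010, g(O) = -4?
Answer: 1/3375 ≈ 0.00029630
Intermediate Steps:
p(Q, k) = -4 + Q (p(Q, k) = Q - 4 = -4 + Q)
1/(-195*p(-3, 0) + X) = 1/(-195*(-4 - 3) + 2010) = 1/(-195*(-7) + 2010) = 1/(1365 + 2010) = 1/3375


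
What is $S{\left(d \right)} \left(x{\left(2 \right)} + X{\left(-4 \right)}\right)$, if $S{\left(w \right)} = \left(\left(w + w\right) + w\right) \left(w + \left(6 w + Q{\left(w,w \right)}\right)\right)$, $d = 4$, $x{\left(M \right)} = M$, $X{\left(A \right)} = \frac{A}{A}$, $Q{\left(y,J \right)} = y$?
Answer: $1152$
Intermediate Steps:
$X{\left(A \right)} = 1$
$S{\left(w \right)} = 24 w^{2}$ ($S{\left(w \right)} = \left(\left(w + w\right) + w\right) \left(w + \left(6 w + w\right)\right) = \left(2 w + w\right) \left(w + 7 w\right) = 3 w 8 w = 24 w^{2}$)
$S{\left(d \right)} \left(x{\left(2 \right)} + X{\left(-4 \right)}\right) = 24 \cdot 4^{2} \left(2 + 1\right) = 24 \cdot 16 \cdot 3 = 384 \cdot 3 = 1152$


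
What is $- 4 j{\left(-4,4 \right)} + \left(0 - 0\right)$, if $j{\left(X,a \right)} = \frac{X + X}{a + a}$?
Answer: $4$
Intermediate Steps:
$j{\left(X,a \right)} = \frac{X}{a}$ ($j{\left(X,a \right)} = \frac{2 X}{2 a} = 2 X \frac{1}{2 a} = \frac{X}{a}$)
$- 4 j{\left(-4,4 \right)} + \left(0 - 0\right) = - 4 \left(- \frac{4}{4}\right) + \left(0 - 0\right) = - 4 \left(\left(-4\right) \frac{1}{4}\right) + \left(0 + 0\right) = \left(-4\right) \left(-1\right) + 0 = 4 + 0 = 4$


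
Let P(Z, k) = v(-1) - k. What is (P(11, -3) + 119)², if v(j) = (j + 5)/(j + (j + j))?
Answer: 131044/9 ≈ 14560.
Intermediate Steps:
v(j) = (5 + j)/(3*j) (v(j) = (5 + j)/(j + 2*j) = (5 + j)/((3*j)) = (5 + j)*(1/(3*j)) = (5 + j)/(3*j))
P(Z, k) = -4/3 - k (P(Z, k) = (⅓)*(5 - 1)/(-1) - k = (⅓)*(-1)*4 - k = -4/3 - k)
(P(11, -3) + 119)² = ((-4/3 - 1*(-3)) + 119)² = ((-4/3 + 3) + 119)² = (5/3 + 119)² = (362/3)² = 131044/9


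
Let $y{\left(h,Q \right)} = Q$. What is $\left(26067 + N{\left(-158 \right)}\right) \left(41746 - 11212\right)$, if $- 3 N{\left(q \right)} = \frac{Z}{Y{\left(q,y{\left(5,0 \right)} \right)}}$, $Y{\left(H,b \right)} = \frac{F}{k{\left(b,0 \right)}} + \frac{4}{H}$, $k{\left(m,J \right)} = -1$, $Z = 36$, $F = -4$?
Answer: $\frac{124946502030}{157} \approx 7.9584 \cdot 10^{8}$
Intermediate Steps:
$Y{\left(H,b \right)} = 4 + \frac{4}{H}$ ($Y{\left(H,b \right)} = - \frac{4}{-1} + \frac{4}{H} = \left(-4\right) \left(-1\right) + \frac{4}{H} = 4 + \frac{4}{H}$)
$N{\left(q \right)} = - \frac{12}{4 + \frac{4}{q}}$ ($N{\left(q \right)} = - \frac{36 \frac{1}{4 + \frac{4}{q}}}{3} = - \frac{12}{4 + \frac{4}{q}}$)
$\left(26067 + N{\left(-158 \right)}\right) \left(41746 - 11212\right) = \left(26067 - - \frac{474}{1 - 158}\right) \left(41746 - 11212\right) = \left(26067 - - \frac{474}{-157}\right) 30534 = \left(26067 - \left(-474\right) \left(- \frac{1}{157}\right)\right) 30534 = \left(26067 - \frac{474}{157}\right) 30534 = \frac{4092045}{157} \cdot 30534 = \frac{124946502030}{157}$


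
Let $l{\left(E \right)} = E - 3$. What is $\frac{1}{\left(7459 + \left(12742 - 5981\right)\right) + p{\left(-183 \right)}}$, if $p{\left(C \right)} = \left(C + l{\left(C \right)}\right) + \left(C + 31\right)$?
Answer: $\frac{1}{13699} \approx 7.2998 \cdot 10^{-5}$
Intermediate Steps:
$l{\left(E \right)} = -3 + E$
$p{\left(C \right)} = 28 + 3 C$ ($p{\left(C \right)} = \left(C + \left(-3 + C\right)\right) + \left(C + 31\right) = \left(-3 + 2 C\right) + \left(31 + C\right) = 28 + 3 C$)
$\frac{1}{\left(7459 + \left(12742 - 5981\right)\right) + p{\left(-183 \right)}} = \frac{1}{\left(7459 + \left(12742 - 5981\right)\right) + \left(28 + 3 \left(-183\right)\right)} = \frac{1}{\left(7459 + \left(12742 - 5981\right)\right) + \left(28 - 549\right)} = \frac{1}{\left(7459 + 6761\right) - 521} = \frac{1}{14220 - 521} = \frac{1}{13699}$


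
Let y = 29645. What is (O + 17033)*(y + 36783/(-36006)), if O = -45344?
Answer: -10072686578019/12002 ≈ -8.3925e+8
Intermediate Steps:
(O + 17033)*(y + 36783/(-36006)) = (-45344 + 17033)*(29645 + 36783/(-36006)) = -28311*(29645 + 36783*(-1/36006)) = -28311*(29645 - 12261/12002) = -28311*355787029/12002 = -10072686578019/12002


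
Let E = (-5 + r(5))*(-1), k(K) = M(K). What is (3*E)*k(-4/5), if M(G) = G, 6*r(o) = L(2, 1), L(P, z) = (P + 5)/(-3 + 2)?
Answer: -74/5 ≈ -14.800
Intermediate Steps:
L(P, z) = -5 - P (L(P, z) = (5 + P)/(-1) = (5 + P)*(-1) = -5 - P)
r(o) = -7/6 (r(o) = (-5 - 1*2)/6 = (-5 - 2)/6 = (⅙)*(-7) = -7/6)
k(K) = K
E = 37/6 (E = (-5 - 7/6)*(-1) = -37/6*(-1) = 37/6 ≈ 6.1667)
(3*E)*k(-4/5) = (3*(37/6))*(-4/5) = 37*(-4*⅕)/2 = (37/2)*(-⅘) = -74/5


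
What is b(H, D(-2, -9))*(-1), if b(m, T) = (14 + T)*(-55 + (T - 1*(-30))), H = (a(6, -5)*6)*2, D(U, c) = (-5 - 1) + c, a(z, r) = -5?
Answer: -40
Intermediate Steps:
D(U, c) = -6 + c
H = -60 (H = -5*6*2 = -30*2 = -60)
b(m, T) = (-25 + T)*(14 + T) (b(m, T) = (14 + T)*(-55 + (T + 30)) = (14 + T)*(-55 + (30 + T)) = (14 + T)*(-25 + T) = (-25 + T)*(14 + T))
b(H, D(-2, -9))*(-1) = (-350 + (-6 - 9)² - 11*(-6 - 9))*(-1) = (-350 + (-15)² - 11*(-15))*(-1) = (-350 + 225 + 165)*(-1) = 40*(-1) = -40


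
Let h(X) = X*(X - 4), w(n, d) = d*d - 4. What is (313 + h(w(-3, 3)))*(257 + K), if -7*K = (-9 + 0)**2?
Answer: 546324/7 ≈ 78046.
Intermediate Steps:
w(n, d) = -4 + d**2 (w(n, d) = d**2 - 4 = -4 + d**2)
K = -81/7 (K = -(-9 + 0)**2/7 = -1/7*(-9)**2 = -1/7*81 = -81/7 ≈ -11.571)
h(X) = X*(-4 + X)
(313 + h(w(-3, 3)))*(257 + K) = (313 + (-4 + 3**2)*(-4 + (-4 + 3**2)))*(257 - 81/7) = (313 + (-4 + 9)*(-4 + (-4 + 9)))*(1718/7) = (313 + 5*(-4 + 5))*(1718/7) = (313 + 5*1)*(1718/7) = (313 + 5)*(1718/7) = 318*(1718/7) = 546324/7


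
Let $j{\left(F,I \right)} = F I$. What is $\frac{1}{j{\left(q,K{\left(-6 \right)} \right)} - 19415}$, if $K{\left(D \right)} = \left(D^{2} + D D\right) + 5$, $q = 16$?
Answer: $- \frac{1}{18183} \approx -5.4996 \cdot 10^{-5}$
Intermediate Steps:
$K{\left(D \right)} = 5 + 2 D^{2}$ ($K{\left(D \right)} = \left(D^{2} + D^{2}\right) + 5 = 2 D^{2} + 5 = 5 + 2 D^{2}$)
$\frac{1}{j{\left(q,K{\left(-6 \right)} \right)} - 19415} = \frac{1}{16 \left(5 + 2 \left(-6\right)^{2}\right) - 19415} = \frac{1}{16 \left(5 + 2 \cdot 36\right) - 19415} = \frac{1}{16 \left(5 + 72\right) - 19415} = \frac{1}{16 \cdot 77 - 19415} = \frac{1}{1232 - 19415} = \frac{1}{-18183} = - \frac{1}{18183}$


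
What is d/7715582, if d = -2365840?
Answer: -1182920/3857791 ≈ -0.30663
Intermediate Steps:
d/7715582 = -2365840/7715582 = -2365840*1/7715582 = -1182920/3857791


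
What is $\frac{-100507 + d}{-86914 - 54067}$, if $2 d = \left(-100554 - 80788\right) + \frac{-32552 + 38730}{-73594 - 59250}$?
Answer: $\frac{25396853321}{18728479964} \approx 1.3561$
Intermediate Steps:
$d = - \frac{12045101413}{132844}$ ($d = \frac{\left(-100554 - 80788\right) + \frac{-32552 + 38730}{-73594 - 59250}}{2} = \frac{-181342 + \frac{6178}{-132844}}{2} = \frac{-181342 + 6178 \left(- \frac{1}{132844}\right)}{2} = \frac{-181342 - \frac{3089}{66422}}{2} = \frac{1}{2} \left(- \frac{12045101413}{66422}\right) = - \frac{12045101413}{132844} \approx -90671.0$)
$\frac{-100507 + d}{-86914 - 54067} = \frac{-100507 - \frac{12045101413}{132844}}{-86914 - 54067} = - \frac{25396853321}{132844 \left(-140981\right)} = \left(- \frac{25396853321}{132844}\right) \left(- \frac{1}{140981}\right) = \frac{25396853321}{18728479964}$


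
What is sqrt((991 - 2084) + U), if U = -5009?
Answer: 3*I*sqrt(678) ≈ 78.115*I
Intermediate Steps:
sqrt((991 - 2084) + U) = sqrt((991 - 2084) - 5009) = sqrt(-1093 - 5009) = sqrt(-6102) = 3*I*sqrt(678)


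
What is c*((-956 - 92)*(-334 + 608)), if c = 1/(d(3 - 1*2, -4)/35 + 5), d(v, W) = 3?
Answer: -5025160/89 ≈ -56463.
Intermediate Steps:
c = 35/178 (c = 1/(3/35 + 5) = 1/(178/35) = 35/178 ≈ 0.19663)
c*((-956 - 92)*(-334 + 608)) = 35*((-956 - 92)*(-334 + 608))/178 = 35*(-1048*274)/178 = (35/178)*(-287152) = -5025160/89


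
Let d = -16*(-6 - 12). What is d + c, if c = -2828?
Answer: -2540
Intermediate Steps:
d = 288 (d = -16*(-18) = 288)
d + c = 288 - 2828 = -2540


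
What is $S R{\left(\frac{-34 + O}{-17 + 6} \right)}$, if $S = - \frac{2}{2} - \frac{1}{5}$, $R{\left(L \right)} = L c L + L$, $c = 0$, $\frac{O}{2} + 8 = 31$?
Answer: $\frac{72}{55} \approx 1.3091$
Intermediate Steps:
$O = 46$ ($O = -16 + 2 \cdot 31 = -16 + 62 = 46$)
$R{\left(L \right)} = L$ ($R{\left(L \right)} = L 0 L + L = 0 L + L = 0 + L = L$)
$S = - \frac{6}{5}$ ($S = \left(-2\right) \frac{1}{2} - \frac{1}{5} = -1 - \frac{1}{5} = - \frac{6}{5} \approx -1.2$)
$S R{\left(\frac{-34 + O}{-17 + 6} \right)} = - \frac{6 \frac{-34 + 46}{-17 + 6}}{5} = - \frac{6 \frac{12}{-11}}{5} = - \frac{6 \cdot 12 \left(- \frac{1}{11}\right)}{5} = \left(- \frac{6}{5}\right) \left(- \frac{12}{11}\right) = \frac{72}{55}$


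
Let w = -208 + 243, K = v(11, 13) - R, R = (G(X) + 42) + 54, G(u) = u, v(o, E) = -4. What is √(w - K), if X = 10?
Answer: √145 ≈ 12.042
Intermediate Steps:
R = 106 (R = (10 + 42) + 54 = 52 + 54 = 106)
K = -110 (K = -4 - 1*106 = -4 - 106 = -110)
w = 35
√(w - K) = √(35 - 1*(-110)) = √(35 + 110) = √145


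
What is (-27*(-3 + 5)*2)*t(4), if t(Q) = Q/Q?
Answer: -108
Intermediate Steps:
t(Q) = 1
(-27*(-3 + 5)*2)*t(4) = -27*(-3 + 5)*2*1 = -54*2*1 = -27*4*1 = -108*1 = -108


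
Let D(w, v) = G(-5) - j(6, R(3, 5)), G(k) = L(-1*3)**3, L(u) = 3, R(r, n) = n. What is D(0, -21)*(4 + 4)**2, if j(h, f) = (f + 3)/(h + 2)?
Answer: 1664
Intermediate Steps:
j(h, f) = (3 + f)/(2 + h)
G(k) = 27 (G(k) = 3**3 = 27)
D(w, v) = 26 (D(w, v) = 27 - (3 + 5)/(2 + 6) = 27 - 8/8 = 27 - 1*1 = 27 - 1 = 26)
D(0, -21)*(4 + 4)**2 = 26*(4 + 4)**2 = 26*8**2 = 26*64 = 1664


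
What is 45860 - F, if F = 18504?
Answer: 27356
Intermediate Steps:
45860 - F = 45860 - 1*18504 = 45860 - 18504 = 27356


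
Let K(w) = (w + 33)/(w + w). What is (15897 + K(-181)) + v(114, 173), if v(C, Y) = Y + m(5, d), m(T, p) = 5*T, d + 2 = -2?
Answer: 2913269/181 ≈ 16095.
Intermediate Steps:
d = -4 (d = -2 - 2 = -4)
v(C, Y) = 25 + Y (v(C, Y) = Y + 5*5 = Y + 25 = 25 + Y)
K(w) = (33 + w)/(2*w) (K(w) = (33 + w)/((2*w)) = (33 + w)*(1/(2*w)) = (33 + w)/(2*w))
(15897 + K(-181)) + v(114, 173) = (15897 + (1/2)*(33 - 181)/(-181)) + (25 + 173) = (15897 + (1/2)*(-1/181)*(-148)) + 198 = (15897 + 74/181) + 198 = 2877431/181 + 198 = 2913269/181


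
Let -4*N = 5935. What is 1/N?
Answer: -4/5935 ≈ -0.00067397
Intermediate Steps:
N = -5935/4 (N = -1/4*5935 = -5935/4 ≈ -1483.8)
1/N = 1/(-5935/4) = -4/5935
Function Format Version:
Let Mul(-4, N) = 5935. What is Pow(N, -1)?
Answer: Rational(-4, 5935) ≈ -0.00067397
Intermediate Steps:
N = Rational(-5935, 4) (N = Mul(Rational(-1, 4), 5935) = Rational(-5935, 4) ≈ -1483.8)
Pow(N, -1) = Pow(Rational(-5935, 4), -1) = Rational(-4, 5935)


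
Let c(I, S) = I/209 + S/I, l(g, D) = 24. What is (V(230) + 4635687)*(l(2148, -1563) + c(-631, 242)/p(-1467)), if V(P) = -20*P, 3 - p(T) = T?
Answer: 21544939211498147/193862130 ≈ 1.1114e+8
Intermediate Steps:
c(I, S) = I/209 + S/I (c(I, S) = I*(1/209) + S/I = I/209 + S/I)
p(T) = 3 - T
(V(230) + 4635687)*(l(2148, -1563) + c(-631, 242)/p(-1467)) = (-20*230 + 4635687)*(24 + ((1/209)*(-631) + 242/(-631))/(3 - 1*(-1467))) = (-4600 + 4635687)*(24 + (-631/209 + 242*(-1/631))/(3 + 1467)) = 4631087*(24 + (-631/209 - 242/631)/1470) = 4631087*(24 - 448739/131879*1/1470) = 4631087*(24 - 448739/193862130) = 4631087*(4652242381/193862130) = 21544939211498147/193862130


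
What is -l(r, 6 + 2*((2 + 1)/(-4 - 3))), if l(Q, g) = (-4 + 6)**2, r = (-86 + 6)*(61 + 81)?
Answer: -4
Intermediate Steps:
r = -11360 (r = -80*142 = -11360)
l(Q, g) = 4 (l(Q, g) = 2**2 = 4)
-l(r, 6 + 2*((2 + 1)/(-4 - 3))) = -1*4 = -4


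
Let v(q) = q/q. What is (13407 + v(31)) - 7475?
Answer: 5933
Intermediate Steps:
v(q) = 1
(13407 + v(31)) - 7475 = (13407 + 1) - 7475 = 13408 - 7475 = 5933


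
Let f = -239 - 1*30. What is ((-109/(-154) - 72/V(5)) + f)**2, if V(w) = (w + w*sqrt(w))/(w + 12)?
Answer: 36531167401/592900 + 48795066*sqrt(5)/1925 ≈ 1.1829e+5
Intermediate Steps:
V(w) = (w + w**(3/2))/(12 + w)
f = -269 (f = -239 - 30 = -269)
((-109/(-154) - 72/V(5)) + f)**2 = ((-109/(-154) - 72*(12 + 5)/(5 + 5**(3/2))) - 269)**2 = ((-109*(-1/154) - 72*17/(5 + 5*sqrt(5))) - 269)**2 = ((109/154 - 72*17/(5 + 5*sqrt(5))) - 269)**2 = ((109/154 - 72/(5/17 + 5*sqrt(5)/17)) - 269)**2 = (-41317/154 - 72/(5/17 + 5*sqrt(5)/17))**2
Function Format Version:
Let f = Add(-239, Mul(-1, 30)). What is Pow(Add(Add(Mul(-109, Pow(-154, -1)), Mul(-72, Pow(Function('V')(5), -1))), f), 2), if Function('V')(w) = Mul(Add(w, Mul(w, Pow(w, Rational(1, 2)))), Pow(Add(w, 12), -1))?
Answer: Add(Rational(36531167401, 592900), Mul(Rational(48795066, 1925), Pow(5, Rational(1, 2)))) ≈ 1.1829e+5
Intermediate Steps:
Function('V')(w) = Mul(Pow(Add(12, w), -1), Add(w, Pow(w, Rational(3, 2)))) (Function('V')(w) = Mul(Add(w, Pow(w, Rational(3, 2))), Pow(Add(12, w), -1)) = Mul(Pow(Add(12, w), -1), Add(w, Pow(w, Rational(3, 2)))))
f = -269 (f = Add(-239, -30) = -269)
Pow(Add(Add(Mul(-109, Pow(-154, -1)), Mul(-72, Pow(Function('V')(5), -1))), f), 2) = Pow(Add(Add(Mul(-109, Pow(-154, -1)), Mul(-72, Pow(Mul(Pow(Add(12, 5), -1), Add(5, Pow(5, Rational(3, 2)))), -1))), -269), 2) = Pow(Add(Add(Mul(-109, Rational(-1, 154)), Mul(-72, Pow(Mul(Pow(17, -1), Add(5, Mul(5, Pow(5, Rational(1, 2))))), -1))), -269), 2) = Pow(Add(Add(Rational(109, 154), Mul(-72, Pow(Mul(Rational(1, 17), Add(5, Mul(5, Pow(5, Rational(1, 2))))), -1))), -269), 2) = Pow(Add(Add(Rational(109, 154), Mul(-72, Pow(Add(Rational(5, 17), Mul(Rational(5, 17), Pow(5, Rational(1, 2)))), -1))), -269), 2) = Pow(Add(Rational(-41317, 154), Mul(-72, Pow(Add(Rational(5, 17), Mul(Rational(5, 17), Pow(5, Rational(1, 2)))), -1))), 2)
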